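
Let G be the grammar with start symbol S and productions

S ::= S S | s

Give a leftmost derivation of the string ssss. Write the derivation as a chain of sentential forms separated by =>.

S => SS => sS => sSS => sSSS => ssSS => sssS => ssss

S => SS   [S ::= S S]
SS => sS   [S ::= s]
sS => sSS   [S ::= S S]
sSS => sSSS   [S ::= S S]
sSSS => ssSS   [S ::= s]
ssSS => sssS   [S ::= s]
sssS => ssss   [S ::= s]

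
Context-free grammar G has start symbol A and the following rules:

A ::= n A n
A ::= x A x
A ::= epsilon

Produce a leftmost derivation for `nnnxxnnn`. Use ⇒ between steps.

A ⇒ nAn   [A ::= n A n]
nAn ⇒ nnAnn   [A ::= n A n]
nnAnn ⇒ nnnAnnn   [A ::= n A n]
nnnAnnn ⇒ nnnxAxnnn   [A ::= x A x]
nnnxAxnnn ⇒ nnnxxnnn   [A ::= epsilon]

A⇒nAn⇒nnAnn⇒nnnAnnn⇒nnnxAxnnn⇒nnnxxnnn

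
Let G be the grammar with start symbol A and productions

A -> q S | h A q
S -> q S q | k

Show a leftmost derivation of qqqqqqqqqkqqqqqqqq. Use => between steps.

A => qS => qqSq => qqqSqq => qqqqSqqq => qqqqqSqqqq => qqqqqqSqqqqq => qqqqqqqSqqqqqq => qqqqqqqqSqqqqqqq => qqqqqqqqqSqqqqqqqq => qqqqqqqqqkqqqqqqqq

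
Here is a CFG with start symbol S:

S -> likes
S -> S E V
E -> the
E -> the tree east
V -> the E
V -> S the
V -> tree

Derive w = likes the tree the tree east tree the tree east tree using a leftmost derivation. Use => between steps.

S => S E V => S E V E V => S E V E V E V => likes E V E V E V => likes the V E V E V => likes the tree E V E V => likes the tree the tree east V E V => likes the tree the tree east tree E V => likes the tree the tree east tree the tree east V => likes the tree the tree east tree the tree east tree

S => S E V   [S -> S E V]
S E V => S E V E V   [S -> S E V]
S E V E V => S E V E V E V   [S -> S E V]
S E V E V E V => likes E V E V E V   [S -> likes]
likes E V E V E V => likes the V E V E V   [E -> the]
likes the V E V E V => likes the tree E V E V   [V -> tree]
likes the tree E V E V => likes the tree the tree east V E V   [E -> the tree east]
likes the tree the tree east V E V => likes the tree the tree east tree E V   [V -> tree]
likes the tree the tree east tree E V => likes the tree the tree east tree the tree east V   [E -> the tree east]
likes the tree the tree east tree the tree east V => likes the tree the tree east tree the tree east tree   [V -> tree]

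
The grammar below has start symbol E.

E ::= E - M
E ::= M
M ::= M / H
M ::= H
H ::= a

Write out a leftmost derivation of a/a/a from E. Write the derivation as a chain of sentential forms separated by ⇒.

E ⇒ M   [E ::= M]
M ⇒ M/H   [M ::= M / H]
M/H ⇒ M/H/H   [M ::= M / H]
M/H/H ⇒ H/H/H   [M ::= H]
H/H/H ⇒ a/H/H   [H ::= a]
a/H/H ⇒ a/a/H   [H ::= a]
a/a/H ⇒ a/a/a   [H ::= a]

E ⇒ M ⇒ M/H ⇒ M/H/H ⇒ H/H/H ⇒ a/H/H ⇒ a/a/H ⇒ a/a/a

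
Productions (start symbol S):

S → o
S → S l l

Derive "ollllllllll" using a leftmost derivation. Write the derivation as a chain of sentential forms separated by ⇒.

S ⇒ Sll   [S → S l l]
Sll ⇒ Sllll   [S → S l l]
Sllll ⇒ Sllllll   [S → S l l]
Sllllll ⇒ Sllllllll   [S → S l l]
Sllllllll ⇒ Sllllllllll   [S → S l l]
Sllllllllll ⇒ ollllllllll   [S → o]

S ⇒ Sll ⇒ Sllll ⇒ Sllllll ⇒ Sllllllll ⇒ Sllllllllll ⇒ ollllllllll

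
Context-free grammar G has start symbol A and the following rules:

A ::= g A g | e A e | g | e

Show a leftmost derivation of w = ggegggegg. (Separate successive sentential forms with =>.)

A => gAg => ggAgg => ggeAegg => ggegAgegg => ggegggegg

A => gAg   [A ::= g A g]
gAg => ggAgg   [A ::= g A g]
ggAgg => ggeAegg   [A ::= e A e]
ggeAegg => ggegAgegg   [A ::= g A g]
ggegAgegg => ggegggegg   [A ::= g]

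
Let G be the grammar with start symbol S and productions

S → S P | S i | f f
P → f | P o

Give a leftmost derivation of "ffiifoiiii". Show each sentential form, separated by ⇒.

S ⇒ Si ⇒ Sii ⇒ Siii ⇒ Siiii ⇒ SPiiii ⇒ SiPiiii ⇒ SiiPiiii ⇒ ffiiPiiii ⇒ ffiiPoiiii ⇒ ffiifoiiii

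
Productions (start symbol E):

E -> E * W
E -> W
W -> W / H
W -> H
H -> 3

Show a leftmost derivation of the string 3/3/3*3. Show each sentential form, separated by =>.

E=>E*W=>W*W=>W/H*W=>W/H/H*W=>H/H/H*W=>3/H/H*W=>3/3/H*W=>3/3/3*W=>3/3/3*H=>3/3/3*3

E => E*W   [E -> E * W]
E*W => W*W   [E -> W]
W*W => W/H*W   [W -> W / H]
W/H*W => W/H/H*W   [W -> W / H]
W/H/H*W => H/H/H*W   [W -> H]
H/H/H*W => 3/H/H*W   [H -> 3]
3/H/H*W => 3/3/H*W   [H -> 3]
3/3/H*W => 3/3/3*W   [H -> 3]
3/3/3*W => 3/3/3*H   [W -> H]
3/3/3*H => 3/3/3*3   [H -> 3]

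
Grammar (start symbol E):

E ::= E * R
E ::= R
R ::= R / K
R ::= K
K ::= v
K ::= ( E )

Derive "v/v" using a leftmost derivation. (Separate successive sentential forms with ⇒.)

E⇒R⇒R/K⇒K/K⇒v/K⇒v/v

E ⇒ R   [E ::= R]
R ⇒ R/K   [R ::= R / K]
R/K ⇒ K/K   [R ::= K]
K/K ⇒ v/K   [K ::= v]
v/K ⇒ v/v   [K ::= v]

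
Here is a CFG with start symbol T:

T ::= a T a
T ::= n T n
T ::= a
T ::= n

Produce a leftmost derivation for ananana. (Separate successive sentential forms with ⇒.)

T⇒aTa⇒anTna⇒anaTana⇒ananana

T ⇒ aTa   [T ::= a T a]
aTa ⇒ anTna   [T ::= n T n]
anTna ⇒ anaTana   [T ::= a T a]
anaTana ⇒ ananana   [T ::= n]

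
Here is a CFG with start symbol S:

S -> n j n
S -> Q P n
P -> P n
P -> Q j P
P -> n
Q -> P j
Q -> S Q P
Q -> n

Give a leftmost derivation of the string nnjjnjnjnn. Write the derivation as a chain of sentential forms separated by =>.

S=>QPn=>PjPn=>QjPjPn=>PjjPjPn=>PnjjPjPn=>nnjjPjPn=>nnjjnjPn=>nnjjnjQjPn=>nnjjnjnjPn=>nnjjnjnjnn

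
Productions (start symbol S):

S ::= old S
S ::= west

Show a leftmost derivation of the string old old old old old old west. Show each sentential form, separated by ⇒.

S ⇒ old S ⇒ old old S ⇒ old old old S ⇒ old old old old S ⇒ old old old old old S ⇒ old old old old old old S ⇒ old old old old old old west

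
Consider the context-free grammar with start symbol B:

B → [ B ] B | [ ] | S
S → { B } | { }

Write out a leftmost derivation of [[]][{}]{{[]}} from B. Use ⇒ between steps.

B ⇒ [B]B   [B → [ B ] B]
[B]B ⇒ [[]]B   [B → [ ]]
[[]]B ⇒ [[]][B]B   [B → [ B ] B]
[[]][B]B ⇒ [[]][S]B   [B → S]
[[]][S]B ⇒ [[]][{}]B   [S → { }]
[[]][{}]B ⇒ [[]][{}]S   [B → S]
[[]][{}]S ⇒ [[]][{}]{B}   [S → { B }]
[[]][{}]{B} ⇒ [[]][{}]{S}   [B → S]
[[]][{}]{S} ⇒ [[]][{}]{{B}}   [S → { B }]
[[]][{}]{{B}} ⇒ [[]][{}]{{[]}}   [B → [ ]]

B ⇒ [B]B ⇒ [[]]B ⇒ [[]][B]B ⇒ [[]][S]B ⇒ [[]][{}]B ⇒ [[]][{}]S ⇒ [[]][{}]{B} ⇒ [[]][{}]{S} ⇒ [[]][{}]{{B}} ⇒ [[]][{}]{{[]}}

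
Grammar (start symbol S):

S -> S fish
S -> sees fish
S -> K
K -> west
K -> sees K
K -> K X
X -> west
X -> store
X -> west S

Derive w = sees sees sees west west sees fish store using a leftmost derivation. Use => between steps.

S => K   [S -> K]
K => K X   [K -> K X]
K X => sees K X   [K -> sees K]
sees K X => sees K X X   [K -> K X]
sees K X X => sees sees K X X   [K -> sees K]
sees sees K X X => sees sees sees K X X   [K -> sees K]
sees sees sees K X X => sees sees sees west X X   [K -> west]
sees sees sees west X X => sees sees sees west west S X   [X -> west S]
sees sees sees west west S X => sees sees sees west west sees fish X   [S -> sees fish]
sees sees sees west west sees fish X => sees sees sees west west sees fish store   [X -> store]

S => K => K X => sees K X => sees K X X => sees sees K X X => sees sees sees K X X => sees sees sees west X X => sees sees sees west west S X => sees sees sees west west sees fish X => sees sees sees west west sees fish store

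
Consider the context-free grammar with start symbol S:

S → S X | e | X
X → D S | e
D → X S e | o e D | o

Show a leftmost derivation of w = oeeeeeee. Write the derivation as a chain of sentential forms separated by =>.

S => SX   [S → S X]
SX => SXX   [S → S X]
SXX => SXXX   [S → S X]
SXXX => XXXX   [S → X]
XXXX => DSXXX   [X → D S]
DSXXX => XSeSXXX   [D → X S e]
XSeSXXX => DSSeSXXX   [X → D S]
DSSeSXXX => oSSeSXXX   [D → o]
oSSeSXXX => oeSeSXXX   [S → e]
oeSeSXXX => oeeeSXXX   [S → e]
oeeeSXXX => oeeeeXXX   [S → e]
oeeeeXXX => oeeeeeXX   [X → e]
oeeeeeXX => oeeeeeeX   [X → e]
oeeeeeeX => oeeeeeee   [X → e]

S => SX => SXX => SXXX => XXXX => DSXXX => XSeSXXX => DSSeSXXX => oSSeSXXX => oeSeSXXX => oeeeSXXX => oeeeeXXX => oeeeeeXX => oeeeeeeX => oeeeeeee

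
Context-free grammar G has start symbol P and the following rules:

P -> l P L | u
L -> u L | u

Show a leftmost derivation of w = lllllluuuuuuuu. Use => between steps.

P => lPL   [P -> l P L]
lPL => llPLL   [P -> l P L]
llPLL => lllPLLL   [P -> l P L]
lllPLLL => llllPLLLL   [P -> l P L]
llllPLLLL => lllllPLLLLL   [P -> l P L]
lllllPLLLLL => llllllPLLLLLL   [P -> l P L]
llllllPLLLLLL => lllllluLLLLLL   [P -> u]
lllllluLLLLLL => lllllluuLLLLL   [L -> u]
lllllluuLLLLL => lllllluuuLLLLL   [L -> u L]
lllllluuuLLLLL => lllllluuuuLLLL   [L -> u]
lllllluuuuLLLL => lllllluuuuuLLL   [L -> u]
lllllluuuuuLLL => lllllluuuuuuLL   [L -> u]
lllllluuuuuuLL => lllllluuuuuuuL   [L -> u]
lllllluuuuuuuL => lllllluuuuuuuu   [L -> u]

P => lPL => llPLL => lllPLLL => llllPLLLL => lllllPLLLLL => llllllPLLLLLL => lllllluLLLLLL => lllllluuLLLLL => lllllluuuLLLLL => lllllluuuuLLLL => lllllluuuuuLLL => lllllluuuuuuLL => lllllluuuuuuuL => lllllluuuuuuuu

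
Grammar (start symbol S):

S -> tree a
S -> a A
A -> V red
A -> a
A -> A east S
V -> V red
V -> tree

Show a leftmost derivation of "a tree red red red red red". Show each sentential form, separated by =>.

S => a A => a V red => a V red red => a V red red red => a V red red red red => a V red red red red red => a tree red red red red red

S => a A   [S -> a A]
a A => a V red   [A -> V red]
a V red => a V red red   [V -> V red]
a V red red => a V red red red   [V -> V red]
a V red red red => a V red red red red   [V -> V red]
a V red red red red => a V red red red red red   [V -> V red]
a V red red red red red => a tree red red red red red   [V -> tree]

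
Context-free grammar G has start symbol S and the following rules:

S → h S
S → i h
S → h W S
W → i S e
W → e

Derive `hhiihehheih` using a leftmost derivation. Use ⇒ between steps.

S ⇒ hS ⇒ hhWS ⇒ hhiSeS ⇒ hhiiheS ⇒ hhiihehS ⇒ hhiihehhWS ⇒ hhiihehheS ⇒ hhiihehheih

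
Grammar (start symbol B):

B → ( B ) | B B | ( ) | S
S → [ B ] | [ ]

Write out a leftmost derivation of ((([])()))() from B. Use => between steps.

B=>BB=>(B)B=>((B))B=>((BB))B=>(((B)B))B=>(((S)B))B=>((([])B))B=>((([])()))B=>((([])()))()

B => BB   [B → B B]
BB => (B)B   [B → ( B )]
(B)B => ((B))B   [B → ( B )]
((B))B => ((BB))B   [B → B B]
((BB))B => (((B)B))B   [B → ( B )]
(((B)B))B => (((S)B))B   [B → S]
(((S)B))B => ((([])B))B   [S → [ ]]
((([])B))B => ((([])()))B   [B → ( )]
((([])()))B => ((([])()))()   [B → ( )]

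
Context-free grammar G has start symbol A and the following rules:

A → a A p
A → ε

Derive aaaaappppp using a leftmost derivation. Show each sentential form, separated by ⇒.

A ⇒ aAp   [A → a A p]
aAp ⇒ aaApp   [A → a A p]
aaApp ⇒ aaaAppp   [A → a A p]
aaaAppp ⇒ aaaaApppp   [A → a A p]
aaaaApppp ⇒ aaaaaAppppp   [A → a A p]
aaaaaAppppp ⇒ aaaaappppp   [A → ε]

A⇒aAp⇒aaApp⇒aaaAppp⇒aaaaApppp⇒aaaaaAppppp⇒aaaaappppp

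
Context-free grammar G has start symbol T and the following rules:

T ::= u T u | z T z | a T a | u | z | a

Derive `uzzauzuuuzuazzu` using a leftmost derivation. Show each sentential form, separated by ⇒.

T ⇒ uTu ⇒ uzTzu ⇒ uzzTzzu ⇒ uzzaTazzu ⇒ uzzauTuazzu ⇒ uzzauzTzuazzu ⇒ uzzauzuTuzuazzu ⇒ uzzauzuuuzuazzu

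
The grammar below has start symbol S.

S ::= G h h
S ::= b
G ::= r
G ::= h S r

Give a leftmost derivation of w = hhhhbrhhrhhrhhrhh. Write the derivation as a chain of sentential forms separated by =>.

S => Ghh => hSrhh => hGhhrhh => hhSrhhrhh => hhGhhrhhrhh => hhhSrhhrhhrhh => hhhGhhrhhrhhrhh => hhhhSrhhrhhrhhrhh => hhhhbrhhrhhrhhrhh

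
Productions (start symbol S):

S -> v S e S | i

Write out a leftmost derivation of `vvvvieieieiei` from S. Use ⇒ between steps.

S⇒vSeS⇒vvSeSeS⇒vvvSeSeSeS⇒vvvvSeSeSeSeS⇒vvvvieSeSeSeS⇒vvvvieieSeSeS⇒vvvvieieieSeS⇒vvvvieieieieS⇒vvvvieieieiei

S ⇒ vSeS   [S -> v S e S]
vSeS ⇒ vvSeSeS   [S -> v S e S]
vvSeSeS ⇒ vvvSeSeSeS   [S -> v S e S]
vvvSeSeSeS ⇒ vvvvSeSeSeSeS   [S -> v S e S]
vvvvSeSeSeSeS ⇒ vvvvieSeSeSeS   [S -> i]
vvvvieSeSeSeS ⇒ vvvvieieSeSeS   [S -> i]
vvvvieieSeSeS ⇒ vvvvieieieSeS   [S -> i]
vvvvieieieSeS ⇒ vvvvieieieieS   [S -> i]
vvvvieieieieS ⇒ vvvvieieieiei   [S -> i]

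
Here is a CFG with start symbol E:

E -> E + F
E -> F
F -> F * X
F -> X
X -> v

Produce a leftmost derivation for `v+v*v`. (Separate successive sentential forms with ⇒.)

E ⇒ E+F ⇒ F+F ⇒ X+F ⇒ v+F ⇒ v+F*X ⇒ v+X*X ⇒ v+v*X ⇒ v+v*v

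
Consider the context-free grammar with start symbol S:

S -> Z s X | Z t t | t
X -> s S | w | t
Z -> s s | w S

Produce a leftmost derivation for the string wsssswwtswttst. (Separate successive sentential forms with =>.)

S => ZsX => wSsX => wZsXsX => wsssXsX => wssssSsX => wssssZttsX => wsssswSttsX => wsssswZsXttsX => wsssswwSsXttsX => wsssswwtsXttsX => wsssswwtswttsX => wsssswwtswttst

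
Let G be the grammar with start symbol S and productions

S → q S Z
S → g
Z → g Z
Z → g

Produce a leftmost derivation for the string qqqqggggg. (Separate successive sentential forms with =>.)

S => qSZ   [S → q S Z]
qSZ => qqSZZ   [S → q S Z]
qqSZZ => qqqSZZZ   [S → q S Z]
qqqSZZZ => qqqqSZZZZ   [S → q S Z]
qqqqSZZZZ => qqqqgZZZZ   [S → g]
qqqqgZZZZ => qqqqggZZZ   [Z → g]
qqqqggZZZ => qqqqgggZZ   [Z → g]
qqqqgggZZ => qqqqggggZ   [Z → g]
qqqqggggZ => qqqqggggg   [Z → g]

S=>qSZ=>qqSZZ=>qqqSZZZ=>qqqqSZZZZ=>qqqqgZZZZ=>qqqqggZZZ=>qqqqgggZZ=>qqqqggggZ=>qqqqggggg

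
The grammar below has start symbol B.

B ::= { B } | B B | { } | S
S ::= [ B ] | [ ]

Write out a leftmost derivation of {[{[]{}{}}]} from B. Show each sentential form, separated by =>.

B => {B} => {S} => {[B]} => {[{B}]} => {[{BB}]} => {[{BBB}]} => {[{SBB}]} => {[{[]BB}]} => {[{[]{}B}]} => {[{[]{}{}}]}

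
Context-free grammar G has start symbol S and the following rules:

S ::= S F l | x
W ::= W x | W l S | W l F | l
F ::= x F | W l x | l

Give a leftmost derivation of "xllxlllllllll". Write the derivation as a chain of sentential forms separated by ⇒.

S ⇒ SFl ⇒ SFlFl ⇒ SFlFlFl ⇒ SFlFlFlFl ⇒ SFlFlFlFlFl ⇒ xFlFlFlFlFl ⇒ xWlxlFlFlFlFl ⇒ xllxlFlFlFlFl ⇒ xllxlllFlFlFl ⇒ xllxlllllFlFl ⇒ xllxlllllllFl ⇒ xllxlllllllll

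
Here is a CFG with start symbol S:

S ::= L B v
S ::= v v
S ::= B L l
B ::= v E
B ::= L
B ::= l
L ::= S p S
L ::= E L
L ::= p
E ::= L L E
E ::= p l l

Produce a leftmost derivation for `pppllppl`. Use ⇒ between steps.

S ⇒ BLl ⇒ LLl ⇒ ELLl ⇒ LLELLl ⇒ pLELLl ⇒ ppELLl ⇒ pppllLLl ⇒ pppllpLl ⇒ pppllppl

S ⇒ BLl   [S ::= B L l]
BLl ⇒ LLl   [B ::= L]
LLl ⇒ ELLl   [L ::= E L]
ELLl ⇒ LLELLl   [E ::= L L E]
LLELLl ⇒ pLELLl   [L ::= p]
pLELLl ⇒ ppELLl   [L ::= p]
ppELLl ⇒ pppllLLl   [E ::= p l l]
pppllLLl ⇒ pppllpLl   [L ::= p]
pppllpLl ⇒ pppllppl   [L ::= p]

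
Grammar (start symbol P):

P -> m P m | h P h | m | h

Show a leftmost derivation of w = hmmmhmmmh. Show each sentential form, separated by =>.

P => hPh   [P -> h P h]
hPh => hmPmh   [P -> m P m]
hmPmh => hmmPmmh   [P -> m P m]
hmmPmmh => hmmmPmmmh   [P -> m P m]
hmmmPmmmh => hmmmhmmmh   [P -> h]

P => hPh => hmPmh => hmmPmmh => hmmmPmmmh => hmmmhmmmh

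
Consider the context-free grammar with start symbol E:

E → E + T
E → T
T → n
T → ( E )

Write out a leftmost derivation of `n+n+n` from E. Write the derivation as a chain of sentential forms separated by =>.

E => E+T => E+T+T => T+T+T => n+T+T => n+n+T => n+n+n

E => E+T   [E → E + T]
E+T => E+T+T   [E → E + T]
E+T+T => T+T+T   [E → T]
T+T+T => n+T+T   [T → n]
n+T+T => n+n+T   [T → n]
n+n+T => n+n+n   [T → n]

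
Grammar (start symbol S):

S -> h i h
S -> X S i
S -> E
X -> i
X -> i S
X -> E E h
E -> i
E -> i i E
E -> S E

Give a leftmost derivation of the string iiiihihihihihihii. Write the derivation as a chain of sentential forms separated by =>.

S => E   [S -> E]
E => SE   [E -> S E]
SE => XSiE   [S -> X S i]
XSiE => iSSiE   [X -> i S]
iSSiE => iXSiSiE   [S -> X S i]
iXSiSiE => iiSSiSiE   [X -> i S]
iiSSiSiE => iiESiSiE   [S -> E]
iiESiSiE => iiiiESiSiE   [E -> i i E]
iiiiESiSiE => iiiiSESiSiE   [E -> S E]
iiiiSESiSiE => iiiihihESiSiE   [S -> h i h]
iiiihihESiSiE => iiiihihiSiSiE   [E -> i]
iiiihihiSiSiE => iiiihihihihiSiE   [S -> h i h]
iiiihihihihiSiE => iiiihihihihihihiE   [S -> h i h]
iiiihihihihihihiE => iiiihihihihihihii   [E -> i]

S => E => SE => XSiE => iSSiE => iXSiSiE => iiSSiSiE => iiESiSiE => iiiiESiSiE => iiiiSESiSiE => iiiihihESiSiE => iiiihihiSiSiE => iiiihihihihiSiE => iiiihihihihihihiE => iiiihihihihihihii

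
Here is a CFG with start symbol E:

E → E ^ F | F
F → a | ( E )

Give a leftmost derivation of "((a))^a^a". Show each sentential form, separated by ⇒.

E ⇒ E^F   [E → E ^ F]
E^F ⇒ E^F^F   [E → E ^ F]
E^F^F ⇒ F^F^F   [E → F]
F^F^F ⇒ (E)^F^F   [F → ( E )]
(E)^F^F ⇒ (F)^F^F   [E → F]
(F)^F^F ⇒ ((E))^F^F   [F → ( E )]
((E))^F^F ⇒ ((F))^F^F   [E → F]
((F))^F^F ⇒ ((a))^F^F   [F → a]
((a))^F^F ⇒ ((a))^a^F   [F → a]
((a))^a^F ⇒ ((a))^a^a   [F → a]

E ⇒ E^F ⇒ E^F^F ⇒ F^F^F ⇒ (E)^F^F ⇒ (F)^F^F ⇒ ((E))^F^F ⇒ ((F))^F^F ⇒ ((a))^F^F ⇒ ((a))^a^F ⇒ ((a))^a^a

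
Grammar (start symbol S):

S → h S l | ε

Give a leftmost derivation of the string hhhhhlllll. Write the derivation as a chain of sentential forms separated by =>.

S=>hSl=>hhSll=>hhhSlll=>hhhhSllll=>hhhhhSlllll=>hhhhhlllll

S => hSl   [S → h S l]
hSl => hhSll   [S → h S l]
hhSll => hhhSlll   [S → h S l]
hhhSlll => hhhhSllll   [S → h S l]
hhhhSllll => hhhhhSlllll   [S → h S l]
hhhhhSlllll => hhhhhlllll   [S → ε]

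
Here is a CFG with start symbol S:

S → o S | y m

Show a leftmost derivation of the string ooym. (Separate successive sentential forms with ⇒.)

S ⇒ oS   [S → o S]
oS ⇒ ooS   [S → o S]
ooS ⇒ ooym   [S → y m]

S ⇒ oS ⇒ ooS ⇒ ooym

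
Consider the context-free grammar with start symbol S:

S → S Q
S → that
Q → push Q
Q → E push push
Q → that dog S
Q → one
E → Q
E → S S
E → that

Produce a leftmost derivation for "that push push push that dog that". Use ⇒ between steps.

S ⇒ S Q ⇒ that Q ⇒ that push Q ⇒ that push push Q ⇒ that push push push Q ⇒ that push push push that dog S ⇒ that push push push that dog that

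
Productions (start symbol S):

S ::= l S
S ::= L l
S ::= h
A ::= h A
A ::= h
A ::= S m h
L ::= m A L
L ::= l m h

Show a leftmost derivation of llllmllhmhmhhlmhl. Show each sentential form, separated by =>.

S => lS   [S ::= l S]
lS => llS   [S ::= l S]
llS => lllS   [S ::= l S]
lllS => llllS   [S ::= l S]
llllS => llllLl   [S ::= L l]
llllLl => llllmALl   [L ::= m A L]
llllmALl => llllmSmhLl   [A ::= S m h]
llllmSmhLl => llllmlSmhLl   [S ::= l S]
llllmlSmhLl => llllmllSmhLl   [S ::= l S]
llllmllSmhLl => llllmllhmhLl   [S ::= h]
llllmllhmhLl => llllmllhmhmALl   [L ::= m A L]
llllmllhmhmALl => llllmllhmhmhALl   [A ::= h A]
llllmllhmhmhALl => llllmllhmhmhhLl   [A ::= h]
llllmllhmhmhhLl => llllmllhmhmhhlmhl   [L ::= l m h]

S => lS => llS => lllS => llllS => llllLl => llllmALl => llllmSmhLl => llllmlSmhLl => llllmllSmhLl => llllmllhmhLl => llllmllhmhmALl => llllmllhmhmhALl => llllmllhmhmhhLl => llllmllhmhmhhlmhl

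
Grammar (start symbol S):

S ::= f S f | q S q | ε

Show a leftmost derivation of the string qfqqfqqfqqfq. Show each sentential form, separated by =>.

S=>qSq=>qfSfq=>qfqSqfq=>qfqqSqqfq=>qfqqfSfqqfq=>qfqqfqSqfqqfq=>qfqqfqqfqqfq

S => qSq   [S ::= q S q]
qSq => qfSfq   [S ::= f S f]
qfSfq => qfqSqfq   [S ::= q S q]
qfqSqfq => qfqqSqqfq   [S ::= q S q]
qfqqSqqfq => qfqqfSfqqfq   [S ::= f S f]
qfqqfSfqqfq => qfqqfqSqfqqfq   [S ::= q S q]
qfqqfqSqfqqfq => qfqqfqqfqqfq   [S ::= ε]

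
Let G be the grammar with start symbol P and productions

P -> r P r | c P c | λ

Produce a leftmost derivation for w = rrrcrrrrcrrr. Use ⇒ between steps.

P ⇒ rPr ⇒ rrPrr ⇒ rrrPrrr ⇒ rrrcPcrrr ⇒ rrrcrPrcrrr ⇒ rrrcrrPrrcrrr ⇒ rrrcrrrrcrrr

P ⇒ rPr   [P -> r P r]
rPr ⇒ rrPrr   [P -> r P r]
rrPrr ⇒ rrrPrrr   [P -> r P r]
rrrPrrr ⇒ rrrcPcrrr   [P -> c P c]
rrrcPcrrr ⇒ rrrcrPrcrrr   [P -> r P r]
rrrcrPrcrrr ⇒ rrrcrrPrrcrrr   [P -> r P r]
rrrcrrPrrcrrr ⇒ rrrcrrrrcrrr   [P -> λ]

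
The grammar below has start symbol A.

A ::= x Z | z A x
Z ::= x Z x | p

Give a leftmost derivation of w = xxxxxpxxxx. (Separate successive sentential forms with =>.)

A => xZ   [A ::= x Z]
xZ => xxZx   [Z ::= x Z x]
xxZx => xxxZxx   [Z ::= x Z x]
xxxZxx => xxxxZxxx   [Z ::= x Z x]
xxxxZxxx => xxxxxZxxxx   [Z ::= x Z x]
xxxxxZxxxx => xxxxxpxxxx   [Z ::= p]

A => xZ => xxZx => xxxZxx => xxxxZxxx => xxxxxZxxxx => xxxxxpxxxx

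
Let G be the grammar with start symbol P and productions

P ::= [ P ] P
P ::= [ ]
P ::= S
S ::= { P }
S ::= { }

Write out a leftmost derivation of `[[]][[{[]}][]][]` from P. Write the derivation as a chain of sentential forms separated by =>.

P => [P]P => [[]]P => [[]][P]P => [[]][[P]P]P => [[]][[S]P]P => [[]][[{P}]P]P => [[]][[{[]}]P]P => [[]][[{[]}][]]P => [[]][[{[]}][]][]

P => [P]P   [P ::= [ P ] P]
[P]P => [[]]P   [P ::= [ ]]
[[]]P => [[]][P]P   [P ::= [ P ] P]
[[]][P]P => [[]][[P]P]P   [P ::= [ P ] P]
[[]][[P]P]P => [[]][[S]P]P   [P ::= S]
[[]][[S]P]P => [[]][[{P}]P]P   [S ::= { P }]
[[]][[{P}]P]P => [[]][[{[]}]P]P   [P ::= [ ]]
[[]][[{[]}]P]P => [[]][[{[]}][]]P   [P ::= [ ]]
[[]][[{[]}][]]P => [[]][[{[]}][]][]   [P ::= [ ]]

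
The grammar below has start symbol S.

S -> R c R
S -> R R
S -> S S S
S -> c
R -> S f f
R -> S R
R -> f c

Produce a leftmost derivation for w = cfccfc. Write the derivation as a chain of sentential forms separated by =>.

S => RcR => SRcR => cRcR => cfccR => cfccfc

S => RcR   [S -> R c R]
RcR => SRcR   [R -> S R]
SRcR => cRcR   [S -> c]
cRcR => cfccR   [R -> f c]
cfccR => cfccfc   [R -> f c]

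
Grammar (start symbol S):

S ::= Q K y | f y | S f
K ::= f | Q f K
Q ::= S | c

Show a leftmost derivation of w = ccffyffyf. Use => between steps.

S=>Sf=>QKyf=>cKyf=>cQfKyf=>ccfKyf=>ccfQfKyf=>ccfSfKyf=>ccffyfKyf=>ccffyffyf

S => Sf   [S ::= S f]
Sf => QKyf   [S ::= Q K y]
QKyf => cKyf   [Q ::= c]
cKyf => cQfKyf   [K ::= Q f K]
cQfKyf => ccfKyf   [Q ::= c]
ccfKyf => ccfQfKyf   [K ::= Q f K]
ccfQfKyf => ccfSfKyf   [Q ::= S]
ccfSfKyf => ccffyfKyf   [S ::= f y]
ccffyfKyf => ccffyffyf   [K ::= f]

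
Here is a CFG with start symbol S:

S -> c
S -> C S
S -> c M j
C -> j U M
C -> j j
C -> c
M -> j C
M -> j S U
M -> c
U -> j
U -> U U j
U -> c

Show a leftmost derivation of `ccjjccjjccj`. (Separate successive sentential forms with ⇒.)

S⇒CS⇒cS⇒ccMj⇒ccjSUj⇒ccjCSUj⇒ccjjUMSUj⇒ccjjcMSUj⇒ccjjccSUj⇒ccjjccCSUj⇒ccjjccjjSUj⇒ccjjccjjcUj⇒ccjjccjjccj

S ⇒ CS   [S -> C S]
CS ⇒ cS   [C -> c]
cS ⇒ ccMj   [S -> c M j]
ccMj ⇒ ccjSUj   [M -> j S U]
ccjSUj ⇒ ccjCSUj   [S -> C S]
ccjCSUj ⇒ ccjjUMSUj   [C -> j U M]
ccjjUMSUj ⇒ ccjjcMSUj   [U -> c]
ccjjcMSUj ⇒ ccjjccSUj   [M -> c]
ccjjccSUj ⇒ ccjjccCSUj   [S -> C S]
ccjjccCSUj ⇒ ccjjccjjSUj   [C -> j j]
ccjjccjjSUj ⇒ ccjjccjjcUj   [S -> c]
ccjjccjjcUj ⇒ ccjjccjjccj   [U -> c]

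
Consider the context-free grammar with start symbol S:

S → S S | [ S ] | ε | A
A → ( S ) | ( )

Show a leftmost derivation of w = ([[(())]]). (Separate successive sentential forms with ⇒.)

S ⇒ A   [S → A]
A ⇒ (S)   [A → ( S )]
(S) ⇒ (SS)   [S → S S]
(SS) ⇒ ([S]S)   [S → [ S ]]
([S]S) ⇒ ([[S]]S)   [S → [ S ]]
([[S]]S) ⇒ ([[A]]S)   [S → A]
([[A]]S) ⇒ ([[(S)]]S)   [A → ( S )]
([[(S)]]S) ⇒ ([[(A)]]S)   [S → A]
([[(A)]]S) ⇒ ([[(())]]S)   [A → ( )]
([[(())]]S) ⇒ ([[(())]])   [S → ε]

S ⇒ A ⇒ (S) ⇒ (SS) ⇒ ([S]S) ⇒ ([[S]]S) ⇒ ([[A]]S) ⇒ ([[(S)]]S) ⇒ ([[(A)]]S) ⇒ ([[(())]]S) ⇒ ([[(())]])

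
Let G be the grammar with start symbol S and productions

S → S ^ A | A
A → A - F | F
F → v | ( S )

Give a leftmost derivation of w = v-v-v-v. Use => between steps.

S => A   [S → A]
A => A-F   [A → A - F]
A-F => A-F-F   [A → A - F]
A-F-F => A-F-F-F   [A → A - F]
A-F-F-F => F-F-F-F   [A → F]
F-F-F-F => v-F-F-F   [F → v]
v-F-F-F => v-v-F-F   [F → v]
v-v-F-F => v-v-v-F   [F → v]
v-v-v-F => v-v-v-v   [F → v]

S=>A=>A-F=>A-F-F=>A-F-F-F=>F-F-F-F=>v-F-F-F=>v-v-F-F=>v-v-v-F=>v-v-v-v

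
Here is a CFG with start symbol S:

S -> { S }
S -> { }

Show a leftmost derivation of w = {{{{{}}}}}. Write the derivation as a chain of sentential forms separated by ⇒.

S ⇒ {S}   [S -> { S }]
{S} ⇒ {{S}}   [S -> { S }]
{{S}} ⇒ {{{S}}}   [S -> { S }]
{{{S}}} ⇒ {{{{S}}}}   [S -> { S }]
{{{{S}}}} ⇒ {{{{{}}}}}   [S -> { }]

S ⇒ {S} ⇒ {{S}} ⇒ {{{S}}} ⇒ {{{{S}}}} ⇒ {{{{{}}}}}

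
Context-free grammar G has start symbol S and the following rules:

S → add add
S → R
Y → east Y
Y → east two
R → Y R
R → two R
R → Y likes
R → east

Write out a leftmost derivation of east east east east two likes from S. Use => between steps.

S => R => Y likes => east Y likes => east east Y likes => east east east Y likes => east east east east two likes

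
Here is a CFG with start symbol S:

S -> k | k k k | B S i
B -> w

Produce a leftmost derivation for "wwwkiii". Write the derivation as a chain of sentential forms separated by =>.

S => BSi => wSi => wBSii => wwSii => wwBSiii => wwwSiii => wwwkiii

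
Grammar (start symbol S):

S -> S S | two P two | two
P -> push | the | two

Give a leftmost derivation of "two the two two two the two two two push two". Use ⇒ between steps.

S ⇒ S S   [S -> S S]
S S ⇒ S S S   [S -> S S]
S S S ⇒ two P two S S   [S -> two P two]
two P two S S ⇒ two the two S S   [P -> the]
two the two S S ⇒ two the two S S S   [S -> S S]
two the two S S S ⇒ two the two S S S S   [S -> S S]
two the two S S S S ⇒ two the two two S S S   [S -> two]
two the two two S S S ⇒ two the two two two P two S S   [S -> two P two]
two the two two two P two S S ⇒ two the two two two the two S S   [P -> the]
two the two two two the two S S ⇒ two the two two two the two two S   [S -> two]
two the two two two the two two S ⇒ two the two two two the two two two P two   [S -> two P two]
two the two two two the two two two P two ⇒ two the two two two the two two two push two   [P -> push]

S ⇒ S S ⇒ S S S ⇒ two P two S S ⇒ two the two S S ⇒ two the two S S S ⇒ two the two S S S S ⇒ two the two two S S S ⇒ two the two two two P two S S ⇒ two the two two two the two S S ⇒ two the two two two the two two S ⇒ two the two two two the two two two P two ⇒ two the two two two the two two two push two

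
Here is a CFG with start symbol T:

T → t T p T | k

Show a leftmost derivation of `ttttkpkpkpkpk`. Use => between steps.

T => tTpT => ttTpTpT => tttTpTpTpT => ttttTpTpTpTpT => ttttkpTpTpTpT => ttttkpkpTpTpT => ttttkpkpkpTpT => ttttkpkpkpkpT => ttttkpkpkpkpk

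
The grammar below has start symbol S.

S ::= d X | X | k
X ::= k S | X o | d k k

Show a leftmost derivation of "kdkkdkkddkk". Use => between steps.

S => X => kS => kdX => kdkS => kdkX => kdkkS => kdkkdX => kdkkdkS => kdkkdkX => kdkkdkkS => kdkkdkkdX => kdkkdkkddkk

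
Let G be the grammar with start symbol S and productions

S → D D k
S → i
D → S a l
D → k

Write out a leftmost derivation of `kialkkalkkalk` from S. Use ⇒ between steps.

S ⇒ DDk   [S → D D k]
DDk ⇒ kDk   [D → k]
kDk ⇒ kSalk   [D → S a l]
kSalk ⇒ kDDkalk   [S → D D k]
kDDkalk ⇒ kSalDkalk   [D → S a l]
kSalDkalk ⇒ kDDkalDkalk   [S → D D k]
kDDkalDkalk ⇒ kSalDkalDkalk   [D → S a l]
kSalDkalDkalk ⇒ kialDkalDkalk   [S → i]
kialDkalDkalk ⇒ kialkkalDkalk   [D → k]
kialkkalDkalk ⇒ kialkkalkkalk   [D → k]

S ⇒ DDk ⇒ kDk ⇒ kSalk ⇒ kDDkalk ⇒ kSalDkalk ⇒ kDDkalDkalk ⇒ kSalDkalDkalk ⇒ kialDkalDkalk ⇒ kialkkalDkalk ⇒ kialkkalkkalk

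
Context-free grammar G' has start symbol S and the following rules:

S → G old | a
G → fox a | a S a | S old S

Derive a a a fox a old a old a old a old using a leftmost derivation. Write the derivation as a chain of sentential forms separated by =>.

S => G old => a S a old => a G old a old => a a S a old a old => a a G old a old a old => a a a S a old a old a old => a a a G old a old a old a old => a a a fox a old a old a old a old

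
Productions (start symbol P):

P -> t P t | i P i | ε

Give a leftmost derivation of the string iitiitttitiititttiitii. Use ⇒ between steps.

P⇒iPi⇒iiPii⇒iitPtii⇒iitiPitii⇒iitiiPiitii⇒iitiitPtiitii⇒iitiittPttiitii⇒iitiitttPtttiitii⇒iitiitttiPitttiitii⇒iitiitttitPtitttiitii⇒iitiitttitiPititttiitii⇒iitiitttitiititttiitii

P ⇒ iPi   [P -> i P i]
iPi ⇒ iiPii   [P -> i P i]
iiPii ⇒ iitPtii   [P -> t P t]
iitPtii ⇒ iitiPitii   [P -> i P i]
iitiPitii ⇒ iitiiPiitii   [P -> i P i]
iitiiPiitii ⇒ iitiitPtiitii   [P -> t P t]
iitiitPtiitii ⇒ iitiittPttiitii   [P -> t P t]
iitiittPttiitii ⇒ iitiitttPtttiitii   [P -> t P t]
iitiitttPtttiitii ⇒ iitiitttiPitttiitii   [P -> i P i]
iitiitttiPitttiitii ⇒ iitiitttitPtitttiitii   [P -> t P t]
iitiitttitPtitttiitii ⇒ iitiitttitiPititttiitii   [P -> i P i]
iitiitttitiPititttiitii ⇒ iitiitttitiititttiitii   [P -> ε]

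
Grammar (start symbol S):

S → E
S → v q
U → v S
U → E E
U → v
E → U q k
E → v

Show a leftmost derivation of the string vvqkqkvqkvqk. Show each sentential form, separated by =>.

S=>E=>Uqk=>EEqk=>UqkEqk=>EEqkEqk=>UqkEqkEqk=>EEqkEqkEqk=>vEqkEqkEqk=>vUqkqkEqkEqk=>vvqkqkEqkEqk=>vvqkqkvqkEqk=>vvqkqkvqkvqk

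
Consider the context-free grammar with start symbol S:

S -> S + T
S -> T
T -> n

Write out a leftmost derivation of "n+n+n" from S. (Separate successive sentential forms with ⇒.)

S ⇒ S+T   [S -> S + T]
S+T ⇒ S+T+T   [S -> S + T]
S+T+T ⇒ T+T+T   [S -> T]
T+T+T ⇒ n+T+T   [T -> n]
n+T+T ⇒ n+n+T   [T -> n]
n+n+T ⇒ n+n+n   [T -> n]

S ⇒ S+T ⇒ S+T+T ⇒ T+T+T ⇒ n+T+T ⇒ n+n+T ⇒ n+n+n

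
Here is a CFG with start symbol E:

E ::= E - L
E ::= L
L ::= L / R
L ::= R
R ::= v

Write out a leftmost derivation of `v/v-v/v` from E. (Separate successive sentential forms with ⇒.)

E ⇒ E-L ⇒ L-L ⇒ L/R-L ⇒ R/R-L ⇒ v/R-L ⇒ v/v-L ⇒ v/v-L/R ⇒ v/v-R/R ⇒ v/v-v/R ⇒ v/v-v/v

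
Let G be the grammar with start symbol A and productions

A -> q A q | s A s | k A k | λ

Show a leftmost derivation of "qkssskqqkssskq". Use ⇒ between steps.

A ⇒ qAq ⇒ qkAkq ⇒ qksAskq ⇒ qkssAsskq ⇒ qksssAssskq ⇒ qkssskAkssskq ⇒ qkssskqAqkssskq ⇒ qkssskqqkssskq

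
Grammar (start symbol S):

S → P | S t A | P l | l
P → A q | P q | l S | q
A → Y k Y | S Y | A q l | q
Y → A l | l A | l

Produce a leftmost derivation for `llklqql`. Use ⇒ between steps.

S⇒Pl⇒lSl⇒lPl⇒lAql⇒lYkYql⇒llkYql⇒llklAql⇒llklqql

S ⇒ Pl   [S → P l]
Pl ⇒ lSl   [P → l S]
lSl ⇒ lPl   [S → P]
lPl ⇒ lAql   [P → A q]
lAql ⇒ lYkYql   [A → Y k Y]
lYkYql ⇒ llkYql   [Y → l]
llkYql ⇒ llklAql   [Y → l A]
llklAql ⇒ llklqql   [A → q]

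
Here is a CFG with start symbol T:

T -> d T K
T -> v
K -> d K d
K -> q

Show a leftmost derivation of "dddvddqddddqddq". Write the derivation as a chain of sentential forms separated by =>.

T => dTK   [T -> d T K]
dTK => ddTKK   [T -> d T K]
ddTKK => dddTKKK   [T -> d T K]
dddTKKK => dddvKKK   [T -> v]
dddvKKK => dddvdKdKK   [K -> d K d]
dddvdKdKK => dddvddKddKK   [K -> d K d]
dddvddKddKK => dddvddqddKK   [K -> q]
dddvddqddKK => dddvddqdddKdK   [K -> d K d]
dddvddqdddKdK => dddvddqddddKddK   [K -> d K d]
dddvddqddddKddK => dddvddqddddqddK   [K -> q]
dddvddqddddqddK => dddvddqddddqddq   [K -> q]

T => dTK => ddTKK => dddTKKK => dddvKKK => dddvdKdKK => dddvddKddKK => dddvddqddKK => dddvddqdddKdK => dddvddqddddKddK => dddvddqddddqddK => dddvddqddddqddq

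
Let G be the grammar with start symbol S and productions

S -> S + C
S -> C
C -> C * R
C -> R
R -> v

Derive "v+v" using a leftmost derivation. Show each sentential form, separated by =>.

S=>S+C=>C+C=>R+C=>v+C=>v+R=>v+v

S => S+C   [S -> S + C]
S+C => C+C   [S -> C]
C+C => R+C   [C -> R]
R+C => v+C   [R -> v]
v+C => v+R   [C -> R]
v+R => v+v   [R -> v]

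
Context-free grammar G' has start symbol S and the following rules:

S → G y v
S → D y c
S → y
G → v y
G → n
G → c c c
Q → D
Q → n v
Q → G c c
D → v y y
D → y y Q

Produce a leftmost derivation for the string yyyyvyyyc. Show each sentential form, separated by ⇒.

S ⇒ Dyc   [S → D y c]
Dyc ⇒ yyQyc   [D → y y Q]
yyQyc ⇒ yyDyc   [Q → D]
yyDyc ⇒ yyyyQyc   [D → y y Q]
yyyyQyc ⇒ yyyyDyc   [Q → D]
yyyyDyc ⇒ yyyyvyyyc   [D → v y y]

S⇒Dyc⇒yyQyc⇒yyDyc⇒yyyyQyc⇒yyyyDyc⇒yyyyvyyyc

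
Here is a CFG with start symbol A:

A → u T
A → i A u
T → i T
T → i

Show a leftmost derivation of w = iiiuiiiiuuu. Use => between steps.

A => iAu => iiAuu => iiiAuuu => iiiuTuuu => iiiuiTuuu => iiiuiiTuuu => iiiuiiiTuuu => iiiuiiiiuuu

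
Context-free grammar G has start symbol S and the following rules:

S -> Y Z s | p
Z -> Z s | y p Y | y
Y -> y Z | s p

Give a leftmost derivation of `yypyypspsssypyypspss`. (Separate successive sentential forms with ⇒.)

S ⇒ YZs ⇒ yZZs ⇒ yZsZs ⇒ yypYsZs ⇒ yypyZsZs ⇒ yypyZssZs ⇒ yypyZsssZs ⇒ yypyypYsssZs ⇒ yypyypspsssZs ⇒ yypyypspsssZss ⇒ yypyypspsssypYss ⇒ yypyypspsssypyZss ⇒ yypyypspsssypyypYss ⇒ yypyypspsssypyypspss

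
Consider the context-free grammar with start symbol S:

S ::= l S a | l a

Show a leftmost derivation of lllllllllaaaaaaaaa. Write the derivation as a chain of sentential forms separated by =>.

S => lSa   [S ::= l S a]
lSa => llSaa   [S ::= l S a]
llSaa => lllSaaa   [S ::= l S a]
lllSaaa => llllSaaaa   [S ::= l S a]
llllSaaaa => lllllSaaaaa   [S ::= l S a]
lllllSaaaaa => llllllSaaaaaa   [S ::= l S a]
llllllSaaaaaa => lllllllSaaaaaaa   [S ::= l S a]
lllllllSaaaaaaa => llllllllSaaaaaaaa   [S ::= l S a]
llllllllSaaaaaaaa => lllllllllaaaaaaaaa   [S ::= l a]

S=>lSa=>llSaa=>lllSaaa=>llllSaaaa=>lllllSaaaaa=>llllllSaaaaaa=>lllllllSaaaaaaa=>llllllllSaaaaaaaa=>lllllllllaaaaaaaaa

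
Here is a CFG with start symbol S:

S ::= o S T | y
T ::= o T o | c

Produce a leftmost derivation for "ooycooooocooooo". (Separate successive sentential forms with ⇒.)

S ⇒ oST ⇒ ooSTT ⇒ ooyTT ⇒ ooycT ⇒ ooycoTo ⇒ ooycooToo ⇒ ooycoooTooo ⇒ ooycooooToooo ⇒ ooycoooooTooooo ⇒ ooycooooocooooo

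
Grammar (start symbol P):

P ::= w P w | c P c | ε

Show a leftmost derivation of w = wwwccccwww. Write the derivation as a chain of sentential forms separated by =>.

P=>wPw=>wwPww=>wwwPwww=>wwwcPcwww=>wwwccPccwww=>wwwccccwww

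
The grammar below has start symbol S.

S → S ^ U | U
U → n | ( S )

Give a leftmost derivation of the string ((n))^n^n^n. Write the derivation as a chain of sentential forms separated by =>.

S => S^U   [S → S ^ U]
S^U => S^U^U   [S → S ^ U]
S^U^U => S^U^U^U   [S → S ^ U]
S^U^U^U => U^U^U^U   [S → U]
U^U^U^U => (S)^U^U^U   [U → ( S )]
(S)^U^U^U => (U)^U^U^U   [S → U]
(U)^U^U^U => ((S))^U^U^U   [U → ( S )]
((S))^U^U^U => ((U))^U^U^U   [S → U]
((U))^U^U^U => ((n))^U^U^U   [U → n]
((n))^U^U^U => ((n))^n^U^U   [U → n]
((n))^n^U^U => ((n))^n^n^U   [U → n]
((n))^n^n^U => ((n))^n^n^n   [U → n]

S => S^U => S^U^U => S^U^U^U => U^U^U^U => (S)^U^U^U => (U)^U^U^U => ((S))^U^U^U => ((U))^U^U^U => ((n))^U^U^U => ((n))^n^U^U => ((n))^n^n^U => ((n))^n^n^n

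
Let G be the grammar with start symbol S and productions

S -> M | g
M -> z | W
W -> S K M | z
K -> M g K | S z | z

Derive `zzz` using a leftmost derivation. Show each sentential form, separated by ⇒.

S ⇒ M ⇒ W ⇒ SKM ⇒ MKM ⇒ zKM ⇒ zzM ⇒ zzW ⇒ zzz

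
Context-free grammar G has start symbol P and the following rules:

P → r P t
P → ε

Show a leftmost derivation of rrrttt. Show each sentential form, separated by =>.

P=>rPt=>rrPtt=>rrrPttt=>rrrttt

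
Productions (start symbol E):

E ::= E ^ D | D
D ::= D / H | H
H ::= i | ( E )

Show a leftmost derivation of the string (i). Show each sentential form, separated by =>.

E => D   [E ::= D]
D => H   [D ::= H]
H => (E)   [H ::= ( E )]
(E) => (D)   [E ::= D]
(D) => (H)   [D ::= H]
(H) => (i)   [H ::= i]

E=>D=>H=>(E)=>(D)=>(H)=>(i)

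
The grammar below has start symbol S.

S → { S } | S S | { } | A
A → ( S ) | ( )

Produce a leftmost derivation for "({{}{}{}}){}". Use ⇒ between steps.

S⇒SS⇒AS⇒(S)S⇒({S})S⇒({SS})S⇒({SSS})S⇒({{}SS})S⇒({{}{}S})S⇒({{}{}{}})S⇒({{}{}{}}){}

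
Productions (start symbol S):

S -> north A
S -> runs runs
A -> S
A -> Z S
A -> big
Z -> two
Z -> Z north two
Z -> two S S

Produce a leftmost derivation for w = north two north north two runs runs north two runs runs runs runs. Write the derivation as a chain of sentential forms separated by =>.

S => north A => north Z S => north two S => north two north A => north two north S => north two north north A => north two north north Z S => north two north north two S S S => north two north north two runs runs S S => north two north north two runs runs north A S => north two north north two runs runs north Z S S => north two north north two runs runs north two S S => north two north north two runs runs north two runs runs S => north two north north two runs runs north two runs runs runs runs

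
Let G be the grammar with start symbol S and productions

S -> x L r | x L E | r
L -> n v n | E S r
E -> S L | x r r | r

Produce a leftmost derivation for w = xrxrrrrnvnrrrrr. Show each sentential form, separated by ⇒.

S⇒xLE⇒xESrE⇒xSLSrE⇒xrLSrE⇒xrESrSrE⇒xrSLSrSrE⇒xrxLrLSrSrE⇒xrxESrrLSrSrE⇒xrxrSrrLSrSrE⇒xrxrrrrLSrSrE⇒xrxrrrrnvnSrSrE⇒xrxrrrrnvnrrSrE⇒xrxrrrrnvnrrrrE⇒xrxrrrrnvnrrrrr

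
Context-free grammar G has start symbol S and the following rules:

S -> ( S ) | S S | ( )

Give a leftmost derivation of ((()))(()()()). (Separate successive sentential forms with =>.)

S=>SS=>(S)S=>((S))S=>((()))S=>((()))(S)=>((()))(SS)=>((()))(()S)=>((()))(()SS)=>((()))(()()S)=>((()))(()()())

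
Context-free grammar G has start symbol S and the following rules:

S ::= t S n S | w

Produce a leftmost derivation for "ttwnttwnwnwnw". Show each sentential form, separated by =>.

S => tSnS => ttSnSnS => ttwnSnS => ttwntSnSnS => ttwnttSnSnSnS => ttwnttwnSnSnS => ttwnttwnwnSnS => ttwnttwnwnwnS => ttwnttwnwnwnw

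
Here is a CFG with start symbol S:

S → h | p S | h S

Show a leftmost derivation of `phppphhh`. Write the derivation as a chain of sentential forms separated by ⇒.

S ⇒ pS ⇒ phS ⇒ phpS ⇒ phppS ⇒ phpppS ⇒ phppphS ⇒ phppphhS ⇒ phppphhh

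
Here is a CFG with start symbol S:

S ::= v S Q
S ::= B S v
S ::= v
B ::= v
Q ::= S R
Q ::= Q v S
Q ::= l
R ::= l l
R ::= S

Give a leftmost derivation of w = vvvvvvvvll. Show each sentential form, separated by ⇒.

S ⇒ vSQ   [S ::= v S Q]
vSQ ⇒ vvSQQ   [S ::= v S Q]
vvSQQ ⇒ vvvSQQQ   [S ::= v S Q]
vvvSQQQ ⇒ vvvvQQQ   [S ::= v]
vvvvQQQ ⇒ vvvvSRQQ   [Q ::= S R]
vvvvSRQQ ⇒ vvvvBSvRQQ   [S ::= B S v]
vvvvBSvRQQ ⇒ vvvvvSvRQQ   [B ::= v]
vvvvvSvRQQ ⇒ vvvvvvvRQQ   [S ::= v]
vvvvvvvRQQ ⇒ vvvvvvvSQQ   [R ::= S]
vvvvvvvSQQ ⇒ vvvvvvvvQQ   [S ::= v]
vvvvvvvvQQ ⇒ vvvvvvvvlQ   [Q ::= l]
vvvvvvvvlQ ⇒ vvvvvvvvll   [Q ::= l]

S⇒vSQ⇒vvSQQ⇒vvvSQQQ⇒vvvvQQQ⇒vvvvSRQQ⇒vvvvBSvRQQ⇒vvvvvSvRQQ⇒vvvvvvvRQQ⇒vvvvvvvSQQ⇒vvvvvvvvQQ⇒vvvvvvvvlQ⇒vvvvvvvvll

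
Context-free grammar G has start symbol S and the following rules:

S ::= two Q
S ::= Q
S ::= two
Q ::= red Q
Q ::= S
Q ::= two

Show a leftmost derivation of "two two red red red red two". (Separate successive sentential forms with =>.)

S => two Q   [S ::= two Q]
two Q => two S   [Q ::= S]
two S => two two Q   [S ::= two Q]
two two Q => two two red Q   [Q ::= red Q]
two two red Q => two two red red Q   [Q ::= red Q]
two two red red Q => two two red red red Q   [Q ::= red Q]
two two red red red Q => two two red red red red Q   [Q ::= red Q]
two two red red red red Q => two two red red red red S   [Q ::= S]
two two red red red red S => two two red red red red two   [S ::= two]

S => two Q => two S => two two Q => two two red Q => two two red red Q => two two red red red Q => two two red red red red Q => two two red red red red S => two two red red red red two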